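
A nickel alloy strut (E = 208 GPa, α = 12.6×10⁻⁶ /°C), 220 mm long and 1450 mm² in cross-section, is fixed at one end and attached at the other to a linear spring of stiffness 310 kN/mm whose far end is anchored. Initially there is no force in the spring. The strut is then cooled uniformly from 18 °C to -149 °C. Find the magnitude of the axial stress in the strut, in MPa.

σ ≈ 80.7 MPa (tensile)

If the spring were absent the strut would shorten by αΔT L = 12.6×10⁻⁶ × 167 × 220 = 0.4629 mm.
Let P be the tensile force in the spring. The strut extends elastically by PL/(AE) and the spring stretches by P/k; together these equal δ_free.
P [ L/(AE) + 1/k ] = δ_free → P [ 220/(1450×208×10³) + 1/(310×10³) ] = 0.4629.
P = 0.4629 / 3.955×10⁻⁶ = 117000 N.
σ = P/A = 117000/1450 = 80.72 MPa.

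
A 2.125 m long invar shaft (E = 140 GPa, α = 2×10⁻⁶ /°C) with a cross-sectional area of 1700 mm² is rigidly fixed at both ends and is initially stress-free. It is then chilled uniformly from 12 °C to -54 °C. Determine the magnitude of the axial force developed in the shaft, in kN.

With zero net strain, σ = E·αΔT = 140 GPa × 2×10⁻⁶ × 66 = 18.48 MPa.
Axial force P = σA = 18.48 × 1700 = 31420 N = 31.42 kN, tensile.

P ≈ 31.4 kN (tensile)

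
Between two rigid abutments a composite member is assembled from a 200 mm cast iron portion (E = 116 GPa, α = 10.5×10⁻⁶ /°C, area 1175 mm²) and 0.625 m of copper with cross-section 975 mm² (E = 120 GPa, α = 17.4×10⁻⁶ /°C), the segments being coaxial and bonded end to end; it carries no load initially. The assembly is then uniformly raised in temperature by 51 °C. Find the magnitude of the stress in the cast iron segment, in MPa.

Free thermal expansion of the whole bar: Σ αᵢΔT Lᵢ = 10.5×10⁻⁶×51×200 + 17.4×10⁻⁶×51×625 = 0.6617 mm.
The rigid supports impose zero overall length change; the single axial force P common to all segments must satisfy P Σ Lᵢ/(AᵢEᵢ) = δ_free.
Σ Lᵢ/(AᵢEᵢ) = 200/(1175×116×10³) + 625/(975×120×10³) = 6.809×10⁻⁶ mm/N.
So P = 0.6617 / 6.809×10⁻⁶ = 97.18 kN, compressive.
σ_{cast iron} = P / A = 97180 / 1175 = 82.71 MPa.

σ ≈ 82.7 MPa (compressive)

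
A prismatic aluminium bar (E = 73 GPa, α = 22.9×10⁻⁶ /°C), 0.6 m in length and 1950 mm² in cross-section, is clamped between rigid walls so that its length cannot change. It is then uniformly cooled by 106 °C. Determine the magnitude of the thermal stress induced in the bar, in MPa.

σ ≈ 177 MPa (tensile)

The supports are rigid, so the total axial strain is zero. The restrained thermal strain is ε = αΔT = 22.9×10⁻⁶ × 106 = 2427.4×10⁻⁶.
Hence σ = E·αΔT = 73×10³ × 2427.4×10⁻⁶ = 177.2 MPa, tensile.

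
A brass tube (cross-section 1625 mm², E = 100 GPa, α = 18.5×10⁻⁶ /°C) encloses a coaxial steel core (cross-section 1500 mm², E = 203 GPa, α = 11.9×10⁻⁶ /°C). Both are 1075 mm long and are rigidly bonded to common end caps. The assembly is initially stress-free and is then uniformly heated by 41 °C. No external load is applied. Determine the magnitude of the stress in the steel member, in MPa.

The brass has the larger α, so on heating it would change length more than the steel if both were free. The rigid plates force a common final length, so the brass is put into compression and the steel into tension, with equal and opposite forces P (no external load).
Compatibility of the two members (thermal + elastic change equal): (α₁ − α₂)ΔT = P·[1/(A₁E₁) + 1/(A₂E₂)].
|α₁ − α₂|·ΔT = 6.6×10⁻⁶ × 41 = 0.0002706.
1/(A₁E₁) + 1/(A₂E₂) = 1/(1625×100×10³) + 1/(1500×203×10³) = 9.438×10⁻⁹ N⁻¹.
P = 0.0002706 / 9.438×10⁻⁹ = 28670 N = 28.67 kN.
σ_{steel} = P/A₂ = 28670/1500 = 19.11 MPa, tensile.

σ ≈ 19.1 MPa (tensile)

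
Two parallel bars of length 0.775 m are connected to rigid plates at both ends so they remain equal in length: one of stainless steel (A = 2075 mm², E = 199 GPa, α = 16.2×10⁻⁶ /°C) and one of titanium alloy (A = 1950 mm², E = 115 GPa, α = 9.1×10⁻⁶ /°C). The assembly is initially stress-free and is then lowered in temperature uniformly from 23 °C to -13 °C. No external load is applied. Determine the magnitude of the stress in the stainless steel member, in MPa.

σ ≈ 17.9 MPa (tensile)

Equilibrium of a rigid end plate with no external load gives equal and opposite internal forces ±P in the two members. Since α_{stainless steel} > α_{titanium alloy}, cooling drives the stainless steel into tension and the titanium alloy into compression.
Compatibility of the two members (thermal + elastic change equal): (α₁ − α₂)ΔT = P·[1/(A₁E₁) + 1/(A₂E₂)].
|α₁ − α₂|·ΔT = 7.1×10⁻⁶ × 36 = 0.0002556.
1/(A₁E₁) + 1/(A₂E₂) = 1/(2075×199×10³) + 1/(1950×115×10³) = 6.881×10⁻⁹ N⁻¹.
So P = 0.0002556 / 6.881×10⁻⁹ = 37.15 kN.
σ_{stainless steel} = P/A₁ = 37150/2075 = 17.9 MPa, tensile.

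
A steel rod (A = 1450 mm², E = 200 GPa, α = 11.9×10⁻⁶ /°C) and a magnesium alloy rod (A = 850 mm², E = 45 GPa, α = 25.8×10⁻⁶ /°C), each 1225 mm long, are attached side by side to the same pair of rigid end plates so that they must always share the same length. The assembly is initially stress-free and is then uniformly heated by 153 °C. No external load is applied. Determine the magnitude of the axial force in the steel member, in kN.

The magnesium alloy has the larger α, so on heating it would change length more than the steel if both were free. The rigid plates force a common final length, so the magnesium alloy is put into compression and the steel into tension, with equal and opposite forces P (no external load).
Equating the net (thermal + elastic) strains gives |α₁ − α₂|·ΔT = P·[1/(A₁E₁) + 1/(A₂E₂)].
|α₁ − α₂|·ΔT = 13.9×10⁻⁶ × 153 = 0.002127.
1/(A₁E₁) + 1/(A₂E₂) = 1/(1450×200×10³) + 1/(850×45×10³) = 2.959×10⁻⁸ N⁻¹.
P = 0.002127 / 2.959×10⁻⁸ = 71870 N = 71.87 kN.

P ≈ 71.9 kN (tensile in the steel)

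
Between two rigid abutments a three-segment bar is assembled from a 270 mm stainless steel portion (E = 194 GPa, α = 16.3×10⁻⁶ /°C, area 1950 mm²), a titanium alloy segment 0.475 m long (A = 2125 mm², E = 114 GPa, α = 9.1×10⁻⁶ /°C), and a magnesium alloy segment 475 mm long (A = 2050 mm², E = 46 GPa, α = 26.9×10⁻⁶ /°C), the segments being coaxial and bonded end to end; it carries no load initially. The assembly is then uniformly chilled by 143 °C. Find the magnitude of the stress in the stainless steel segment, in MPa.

Free thermal contraction of the whole bar: Σ αᵢΔT Lᵢ = 16.3×10⁻⁶×143×270 + 9.1×10⁻⁶×143×475 + 26.9×10⁻⁶×143×475 = 3.075 mm.
The walls prevent any net length change, so an axial force P (same in every segment) develops. Compatibility: P · Σ Lᵢ/(AᵢEᵢ) = δ_free.
Σ Lᵢ/(AᵢEᵢ) = 270/(1950×194×10³) + 475/(2125×114×10³) + 475/(2050×46×10³) = 7.712×10⁻⁶ mm/N.
So P = 3.075 / 7.712×10⁻⁶ = 398.7 kN, tensile.
σ_{stainless steel} = P / A = 398700 / 1950 = 204.5 MPa.

σ ≈ 204 MPa (tensile)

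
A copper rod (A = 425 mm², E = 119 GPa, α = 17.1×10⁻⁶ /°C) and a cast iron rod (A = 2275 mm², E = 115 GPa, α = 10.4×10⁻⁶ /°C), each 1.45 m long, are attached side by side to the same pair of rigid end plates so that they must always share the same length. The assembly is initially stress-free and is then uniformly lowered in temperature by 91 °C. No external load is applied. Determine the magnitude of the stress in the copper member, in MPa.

Both members must finish at the same length. With the larger α, the copper tends to over-contract; the plates restrain it, putting the copper in tension and the cast iron in compression. With no external load the two internal forces are equal and opposite, magnitude P.
Equating the net (thermal + elastic) strains gives |α₁ − α₂|·ΔT = P·[1/(A₁E₁) + 1/(A₂E₂)].
|α₁ − α₂|·ΔT = 6.7×10⁻⁶ × 91 = 0.0006097.
1/(A₁E₁) + 1/(A₂E₂) = 1/(425×119×10³) + 1/(2275×115×10³) = 2.359×10⁻⁸ N⁻¹.
So P = 0.0006097 / 2.359×10⁻⁸ = 25.84 kN.
σ_{copper} = P/A₁ = 25840/425 = 60.8 MPa, tensile.

σ ≈ 60.8 MPa (tensile)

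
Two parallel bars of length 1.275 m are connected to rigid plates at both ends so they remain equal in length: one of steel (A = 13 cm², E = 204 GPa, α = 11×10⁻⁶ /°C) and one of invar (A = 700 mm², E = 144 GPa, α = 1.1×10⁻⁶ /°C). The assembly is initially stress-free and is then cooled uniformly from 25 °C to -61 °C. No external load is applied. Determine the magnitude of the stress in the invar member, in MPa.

The steel has the larger α, so on cooling it would change length more than the invar if both were free. The rigid plates force a common final length, so the steel is put into tension and the invar into compression, with equal and opposite forces P (no external load).
Equating the net (thermal + elastic) strains gives |α₁ − α₂|·ΔT = P·[1/(A₁E₁) + 1/(A₂E₂)].
|α₁ − α₂|·ΔT = 9.9×10⁻⁶ × 86 = 0.0008514.
1/(A₁E₁) + 1/(A₂E₂) = 1/(1300×204×10³) + 1/(700×144×10³) = 1.369×10⁻⁸ N⁻¹.
P = 0.0008514 / 1.369×10⁻⁸ = 62190 N = 62.19 kN.
σ_{invar} = P/A₂ = 62190/700 = 88.84 MPa, compressive.

σ ≈ 88.8 MPa (compressive)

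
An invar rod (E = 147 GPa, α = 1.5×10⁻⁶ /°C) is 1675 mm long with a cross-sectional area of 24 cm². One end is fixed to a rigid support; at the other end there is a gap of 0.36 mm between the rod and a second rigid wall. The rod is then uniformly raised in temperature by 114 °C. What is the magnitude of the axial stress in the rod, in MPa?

Unrestrained expansion: δ_free = αΔT L = 1.5×10⁻⁶ × 114 × 1675 = 0.2864 mm.
This is smaller than the 0.36 mm clearance, so the rod expands freely without reaching the stop — the stress is zero.

σ ≈ 0 MPa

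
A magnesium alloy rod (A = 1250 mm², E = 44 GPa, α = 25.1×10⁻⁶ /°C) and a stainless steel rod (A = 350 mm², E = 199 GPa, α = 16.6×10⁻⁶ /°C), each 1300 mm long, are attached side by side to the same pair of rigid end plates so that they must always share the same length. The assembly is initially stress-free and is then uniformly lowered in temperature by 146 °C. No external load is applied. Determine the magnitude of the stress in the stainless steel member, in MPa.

Equilibrium of a rigid end plate with no external load gives equal and opposite internal forces ±P in the two members. Since α_{magnesium alloy} > α_{stainless steel}, cooling drives the magnesium alloy into tension and the stainless steel into compression.
Equating the net (thermal + elastic) strains gives |α₁ − α₂|·ΔT = P·[1/(A₁E₁) + 1/(A₂E₂)].
|α₁ − α₂|·ΔT = 8.5×10⁻⁶ × 146 = 0.001241.
1/(A₁E₁) + 1/(A₂E₂) = 1/(1250×44×10³) + 1/(350×199×10³) = 3.254×10⁻⁸ N⁻¹.
P = 0.001241 / 3.254×10⁻⁸ = 38140 N = 38.14 kN.
σ_{stainless steel} = P/A₂ = 38140/350 = 109 MPa, compressive.

σ ≈ 109 MPa (compressive)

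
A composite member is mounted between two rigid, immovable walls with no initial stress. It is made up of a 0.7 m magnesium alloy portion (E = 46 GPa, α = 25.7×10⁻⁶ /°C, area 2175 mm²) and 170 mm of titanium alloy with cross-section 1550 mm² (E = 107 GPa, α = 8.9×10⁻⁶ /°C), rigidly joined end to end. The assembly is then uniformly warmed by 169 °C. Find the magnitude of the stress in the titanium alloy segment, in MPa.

σ ≈ 265 MPa (compressive)

If the supports were absent, the total length change would be Σ αᵢΔT Lᵢ = 25.7×10⁻⁶×169×700 + 8.9×10⁻⁶×169×170 = 3.296 mm.
The rigid supports impose zero overall length change; the single axial force P common to all segments must satisfy P Σ Lᵢ/(AᵢEᵢ) = δ_free.
The series flexibility is Σ Lᵢ/(AᵢEᵢ) = 700/(2175×46×10³) + 170/(1550×107×10³) = 8.022×10⁻⁶ mm/N.
Hence P = δ_free / Σ(L/AE) = 3.296/8.022×10⁻⁶ = 410.9 kN (compressive).
σ_{titanium alloy} = P / A = 410900 / 1550 = 265.1 MPa.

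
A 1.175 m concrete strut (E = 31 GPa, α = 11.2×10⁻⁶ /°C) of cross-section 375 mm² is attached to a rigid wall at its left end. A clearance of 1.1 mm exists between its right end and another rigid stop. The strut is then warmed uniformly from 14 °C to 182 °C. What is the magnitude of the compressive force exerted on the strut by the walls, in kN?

P ≈ 11 kN

If the wall were absent the strut would grow by αΔT L = 11.2×10⁻⁶ × 168 × 1175 = 2.211 mm.
After closing the 1.1 mm clearance, 2.211 − 1.1 = 1.111 mm of expansion remains to be suppressed by the wall.
That suppressed elongation corresponds to σ = E·Δ/L = 31×10³ × 1.111/1175 = 29.31 MPa.
Force on the wall = σA = 29.31 × 375 mm² = 10.99 kN.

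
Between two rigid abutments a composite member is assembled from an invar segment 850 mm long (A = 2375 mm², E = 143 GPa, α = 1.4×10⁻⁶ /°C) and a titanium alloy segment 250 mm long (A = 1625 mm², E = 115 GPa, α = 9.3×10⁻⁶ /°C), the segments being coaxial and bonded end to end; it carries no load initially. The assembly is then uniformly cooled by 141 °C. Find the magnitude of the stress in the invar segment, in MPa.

Free thermal contraction of the whole bar: Σ αᵢΔT Lᵢ = 1.4×10⁻⁶×141×850 + 9.3×10⁻⁶×141×250 = 0.4956 mm.
Since the ends are fixed, an axial force P builds up, equal in every segment, with P · Σ Lᵢ/(AᵢEᵢ) = δ_free.
The series flexibility is Σ Lᵢ/(AᵢEᵢ) = 850/(2375×143×10³) + 250/(1625×115×10³) = 3.841×10⁻⁶ mm/N.
So P = 0.4956 / 3.841×10⁻⁶ = 129 kN, tensile.
σ_{invar} = P / A = 129000 / 2375 = 54.34 MPa.

σ ≈ 54.3 MPa (tensile)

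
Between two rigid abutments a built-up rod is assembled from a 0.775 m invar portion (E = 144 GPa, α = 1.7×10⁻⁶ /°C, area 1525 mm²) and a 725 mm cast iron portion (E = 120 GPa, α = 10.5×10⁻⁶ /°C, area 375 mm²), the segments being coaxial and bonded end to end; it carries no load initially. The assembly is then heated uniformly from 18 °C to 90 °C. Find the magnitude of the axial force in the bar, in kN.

Free thermal expansion of the whole bar: Σ αᵢΔT Lᵢ = 1.7×10⁻⁶×72×775 + 10.5×10⁻⁶×72×725 = 0.643 mm.
The rigid supports impose zero overall length change; the single axial force P common to all segments must satisfy P Σ Lᵢ/(AᵢEᵢ) = δ_free.
The series flexibility is Σ Lᵢ/(AᵢEᵢ) = 775/(1525×144×10³) + 725/(375×120×10³) = 1.964×10⁻⁵ mm/N.
P = 0.643 / 1.964×10⁻⁵ = 32740 N = 32.74 kN, compressive.

P ≈ 32.7 kN (compressive)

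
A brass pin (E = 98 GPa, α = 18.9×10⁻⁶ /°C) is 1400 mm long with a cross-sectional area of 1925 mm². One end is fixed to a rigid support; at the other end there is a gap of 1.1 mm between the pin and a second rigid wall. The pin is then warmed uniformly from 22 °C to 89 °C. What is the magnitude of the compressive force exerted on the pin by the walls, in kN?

P ≈ 90.7 kN

If the wall were absent the pin would grow by αΔT L = 18.9×10⁻⁶ × 67 × 1400 = 1.773 mm.
This exceeds the 1.1 mm gap, so the wall pushes back. The portion of expansion that must be recovered elastically is δ_free − gap = 1.773 − 1.1 = 0.6728 mm.
That suppressed elongation corresponds to σ = E·Δ/L = 98×10³ × 0.6728/1400 = 47.1 MPa.
P = σA = 47.1 × 1925 = 90.66 kN.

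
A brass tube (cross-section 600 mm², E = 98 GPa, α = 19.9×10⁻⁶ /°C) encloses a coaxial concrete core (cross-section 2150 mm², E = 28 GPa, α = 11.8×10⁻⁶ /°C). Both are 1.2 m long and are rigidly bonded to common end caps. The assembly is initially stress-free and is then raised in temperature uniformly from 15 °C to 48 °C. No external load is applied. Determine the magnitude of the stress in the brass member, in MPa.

σ ≈ 13.3 MPa (compressive)

Equilibrium of a rigid end plate with no external load gives equal and opposite internal forces ±P in the two members. Since α_{brass} > α_{concrete}, heating drives the brass into compression and the concrete into tension.
Setting the final lengths equal and cancelling L: (α₁ − α₂)ΔT = P/(A₁E₁) + P/(A₂E₂).
|α₁ − α₂|·ΔT = 8.1×10⁻⁶ × 33 = 0.0002673.
1/(A₁E₁) + 1/(A₂E₂) = 1/(600×98×10³) + 1/(2150×28×10³) = 3.362×10⁻⁸ N⁻¹.
So P = 0.0002673 / 3.362×10⁻⁸ = 7.951 kN.
σ_{brass} = P/A₁ = 7951/600 = 13.25 MPa, compressive.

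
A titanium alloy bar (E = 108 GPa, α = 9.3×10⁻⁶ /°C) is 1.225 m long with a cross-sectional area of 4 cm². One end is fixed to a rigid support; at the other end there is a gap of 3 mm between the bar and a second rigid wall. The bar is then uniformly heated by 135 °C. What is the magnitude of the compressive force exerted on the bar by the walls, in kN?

P ≈ 0 kN

Free thermal elongation = αΔT L = 9.3×10⁻⁶ × 135 × 1225 = 1.538 mm.
Since δ_free = 1.54 mm is less than the 3 mm gap, the bar never touches the wall. No axial force develops.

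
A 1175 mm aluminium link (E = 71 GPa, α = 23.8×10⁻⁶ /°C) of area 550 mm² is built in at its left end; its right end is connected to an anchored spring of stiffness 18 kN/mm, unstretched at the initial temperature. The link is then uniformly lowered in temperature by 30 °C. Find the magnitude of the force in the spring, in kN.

P ≈ 9.8 kN

The unrestrained thermal change is αΔT L = 23.8×10⁻⁶ × 30 × 1175 = 0.8389 mm.
With a force P in the spring, the elastic change of the link is PL/(AE) and that of the spring is P/k; compatibility requires their sum to equal δ_free.
So P = δ_free / [L/(AE) + 1/k] = 0.8389 / [ 1175/(550×71×10³) + 1/(18×10³) ].
P = 0.8389 / 8.565×10⁻⁵ = 9796 N.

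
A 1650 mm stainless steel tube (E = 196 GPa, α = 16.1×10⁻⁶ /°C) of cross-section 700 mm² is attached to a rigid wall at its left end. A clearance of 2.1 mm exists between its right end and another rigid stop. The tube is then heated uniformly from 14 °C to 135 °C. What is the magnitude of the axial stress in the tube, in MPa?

σ ≈ 132 MPa (compressive)

Unrestrained expansion: δ_free = αΔT L = 16.1×10⁻⁶ × 121 × 1650 = 3.214 mm.
This exceeds the 2.1 mm gap, so the wall pushes back. The portion of expansion that must be recovered elastically is δ_free − gap = 3.214 − 2.1 = 1.114 mm.
So σ = E(δ_free − g)/L = 196×10³ × 1.114/1650 = 132.4 MPa.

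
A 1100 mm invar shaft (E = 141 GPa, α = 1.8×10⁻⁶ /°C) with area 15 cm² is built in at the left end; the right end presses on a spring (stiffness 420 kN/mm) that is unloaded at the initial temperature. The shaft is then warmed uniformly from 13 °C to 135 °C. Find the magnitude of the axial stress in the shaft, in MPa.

If the spring were absent the shaft would lengthen by αΔT L = 1.8×10⁻⁶ × 122 × 1100 = 0.2416 mm.
With a force P in the spring, the elastic change of the shaft is PL/(AE) and that of the spring is P/k; compatibility requires their sum to equal δ_free.
P [ L/(AE) + 1/k ] = δ_free → P [ 1100/(1500×141×10³) + 1/(420×10³) ] = 0.2416.
P = 0.2416 / 7.582×10⁻⁶ = 31860 N.
σ = P/A = 31860/1500 = 21.24 MPa.

σ ≈ 21.2 MPa (compressive)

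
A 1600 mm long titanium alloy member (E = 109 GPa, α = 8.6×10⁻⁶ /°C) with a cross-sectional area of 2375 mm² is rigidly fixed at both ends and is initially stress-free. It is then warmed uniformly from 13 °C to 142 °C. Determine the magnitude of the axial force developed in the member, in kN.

P ≈ 287 kN (compressive)

The ends cannot move, so σ = EαΔT = 109×10³ × 8.6×10⁻⁶ × 129 = 120.9 MPa.
Then P = σA = 120.9 × 2375 mm² = 287.2 kN, compressive.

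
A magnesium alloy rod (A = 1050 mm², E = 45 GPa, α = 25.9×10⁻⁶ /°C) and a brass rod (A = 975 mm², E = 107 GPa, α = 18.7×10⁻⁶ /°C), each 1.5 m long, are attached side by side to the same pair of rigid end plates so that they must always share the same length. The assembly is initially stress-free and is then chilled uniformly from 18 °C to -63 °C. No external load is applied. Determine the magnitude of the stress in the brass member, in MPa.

σ ≈ 19.5 MPa (compressive)

The magnesium alloy has the larger α, so on cooling it would change length more than the brass if both were free. The rigid plates force a common final length, so the magnesium alloy is put into tension and the brass into compression, with equal and opposite forces P (no external load).
Setting the final lengths equal and cancelling L: (α₁ − α₂)ΔT = P/(A₁E₁) + P/(A₂E₂).
|α₁ − α₂|·ΔT = 7.2×10⁻⁶ × 81 = 0.0005832.
1/(A₁E₁) + 1/(A₂E₂) = 1/(1050×45×10³) + 1/(975×107×10³) = 3.075×10⁻⁸ N⁻¹.
So P = 0.0005832 / 3.075×10⁻⁸ = 18.97 kN.
σ_{brass} = P/A₂ = 18970/975 = 19.45 MPa, compressive.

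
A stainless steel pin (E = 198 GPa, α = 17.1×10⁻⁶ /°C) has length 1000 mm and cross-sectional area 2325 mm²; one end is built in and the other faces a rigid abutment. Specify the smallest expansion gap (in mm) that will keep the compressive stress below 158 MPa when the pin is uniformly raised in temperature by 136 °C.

With no wall the pin would lengthen by αΔT L = 17.1×10⁻⁶ × 136 × 1000 = 2.326 mm.
A stress of 158 MPa corresponds to the wall pushing the pin back by σL/E = 158×1000/(198×10³) = 0.798 mm.
So the gap has to take up the difference, g_min = δ_free − σL/E = 2.326 − 0.798 = 1.528 mm.

g ≈ 1.53 mm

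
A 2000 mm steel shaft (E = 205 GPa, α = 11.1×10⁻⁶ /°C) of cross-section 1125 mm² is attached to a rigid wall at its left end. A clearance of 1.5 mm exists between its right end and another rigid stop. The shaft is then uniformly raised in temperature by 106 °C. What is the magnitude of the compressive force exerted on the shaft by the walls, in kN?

P ≈ 98.4 kN

Free thermal elongation = αΔT L = 11.1×10⁻⁶ × 106 × 2000 = 2.353 mm.
After closing the 1.5 mm clearance, 2.353 − 1.5 = 0.8532 mm of expansion remains to be suppressed by the wall.
That suppressed elongation corresponds to σ = E·Δ/L = 205×10³ × 0.8532/2000 = 87.45 MPa.
P = σA = 87.45 × 1125 = 98.38 kN.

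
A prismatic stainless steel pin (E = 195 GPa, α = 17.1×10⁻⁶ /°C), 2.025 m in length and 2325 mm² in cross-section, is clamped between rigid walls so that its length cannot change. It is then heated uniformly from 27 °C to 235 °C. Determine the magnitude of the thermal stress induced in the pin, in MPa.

Because both ends are immovable the net strain is zero, and the suppressed thermal strain is αΔT = 17.1×10⁻⁶ × 208 = 3556.8×10⁻⁶.
Hence σ = E·αΔT = 195×10³ × 3556.8×10⁻⁶ = 693.6 MPa, compressive.

σ ≈ 694 MPa (compressive)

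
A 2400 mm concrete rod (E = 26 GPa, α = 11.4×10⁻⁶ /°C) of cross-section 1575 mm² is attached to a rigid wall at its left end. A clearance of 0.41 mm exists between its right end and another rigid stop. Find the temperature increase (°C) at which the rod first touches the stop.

Contact occurs when the free expansion equals the gap: αΔT L = 0.41 mm.
So ΔT = g/(αL) = 0.41/(11.4×10⁻⁶ × 2400) = 14.99 °C.

ΔT ≈ 15 °C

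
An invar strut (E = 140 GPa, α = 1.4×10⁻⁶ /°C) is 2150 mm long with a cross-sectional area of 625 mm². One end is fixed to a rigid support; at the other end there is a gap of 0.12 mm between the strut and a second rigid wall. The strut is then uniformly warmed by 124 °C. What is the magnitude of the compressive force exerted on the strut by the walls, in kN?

Unrestrained expansion: δ_free = αΔT L = 1.4×10⁻⁶ × 124 × 2150 = 0.3732 mm.
The gap closes (δ_free > 0.12 mm) and the wall then resists a further 0.3732 − 0.12 = 0.2532 mm of expansion.
So σ = E(δ_free − g)/L = 140×10³ × 0.2532/2150 = 16.49 MPa.
P = σA = 16.49 × 625 = 10.31 kN.

P ≈ 10.3 kN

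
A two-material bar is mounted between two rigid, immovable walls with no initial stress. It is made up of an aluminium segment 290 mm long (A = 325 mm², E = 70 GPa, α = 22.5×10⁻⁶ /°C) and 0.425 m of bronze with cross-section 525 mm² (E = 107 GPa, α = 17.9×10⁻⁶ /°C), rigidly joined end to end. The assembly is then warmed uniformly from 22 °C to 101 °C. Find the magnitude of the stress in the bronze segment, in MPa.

σ ≈ 105 MPa (compressive)

If the supports were absent, the total length change would be Σ αᵢΔT Lᵢ = 22.5×10⁻⁶×79×290 + 17.9×10⁻⁶×79×425 = 1.116 mm.
The walls prevent any net length change, so an axial force P (same in every segment) develops. Compatibility: P · Σ Lᵢ/(AᵢEᵢ) = δ_free.
The series flexibility is Σ Lᵢ/(AᵢEᵢ) = 290/(325×70×10³) + 425/(525×107×10³) = 2.031×10⁻⁵ mm/N.
P = 1.116 / 2.031×10⁻⁵ = 54960 N = 54.96 kN, compressive.
σ_{bronze} = P / A = 54960 / 525 = 104.7 MPa.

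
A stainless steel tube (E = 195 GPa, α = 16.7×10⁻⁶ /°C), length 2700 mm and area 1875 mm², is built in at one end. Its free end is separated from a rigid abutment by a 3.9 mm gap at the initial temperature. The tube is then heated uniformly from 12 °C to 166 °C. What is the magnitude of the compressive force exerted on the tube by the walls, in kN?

Free thermal elongation = αΔT L = 16.7×10⁻⁶ × 154 × 2700 = 6.944 mm.
The gap closes (δ_free > 3.9 mm) and the wall then resists a further 6.944 − 3.9 = 3.044 mm of expansion.
That suppressed elongation corresponds to σ = E·Δ/L = 195×10³ × 3.044/2700 = 219.8 MPa.
P = σA = 219.8 × 1875 = 412.2 kN.

P ≈ 412 kN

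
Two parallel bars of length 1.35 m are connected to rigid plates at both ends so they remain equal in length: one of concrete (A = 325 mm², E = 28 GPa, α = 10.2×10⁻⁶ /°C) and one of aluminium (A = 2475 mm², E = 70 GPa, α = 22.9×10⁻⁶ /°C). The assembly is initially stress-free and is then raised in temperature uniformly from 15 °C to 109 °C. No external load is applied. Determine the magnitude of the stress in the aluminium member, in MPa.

σ ≈ 4.17 MPa (compressive)

Both members must finish at the same length. With the larger α, the aluminium tends to over-expand; the plates restrain it, putting the aluminium in compression and the concrete in tension. With no external load the two internal forces are equal and opposite, magnitude P.
Equating the net (thermal + elastic) strains gives |α₁ − α₂|·ΔT = P·[1/(A₁E₁) + 1/(A₂E₂)].
|α₁ − α₂|·ΔT = 12.7×10⁻⁶ × 94 = 0.001194.
1/(A₁E₁) + 1/(A₂E₂) = 1/(325×28×10³) + 1/(2475×70×10³) = 1.157×10⁻⁷ N⁻¹.
P = 0.001194 / 1.157×10⁻⁷ = 10320 N = 10.32 kN.
σ_{aluminium} = P/A₂ = 10320/2475 = 4.17 MPa, compressive.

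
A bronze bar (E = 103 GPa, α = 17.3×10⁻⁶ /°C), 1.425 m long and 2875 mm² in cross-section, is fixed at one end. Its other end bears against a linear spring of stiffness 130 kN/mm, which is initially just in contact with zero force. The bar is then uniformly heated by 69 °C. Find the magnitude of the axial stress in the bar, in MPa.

σ ≈ 47.3 MPa (compressive)

Free thermal expansion: δ_free = αΔT L = 17.3×10⁻⁶ × 69 × 1425 = 1.701 mm.
Let P be the compressive force at the spring. The bar shortens elastically by PL/(AE) and the spring compresses by P/k; together these equal δ_free.
So P = δ_free / [L/(AE) + 1/k] = 1.701 / [ 1425/(2875×103×10³) + 1/(130×10³) ].
P = 1.701 / 1.25×10⁻⁵ = 136000 N.
σ = P/A = 136000/2875 = 47.32 MPa.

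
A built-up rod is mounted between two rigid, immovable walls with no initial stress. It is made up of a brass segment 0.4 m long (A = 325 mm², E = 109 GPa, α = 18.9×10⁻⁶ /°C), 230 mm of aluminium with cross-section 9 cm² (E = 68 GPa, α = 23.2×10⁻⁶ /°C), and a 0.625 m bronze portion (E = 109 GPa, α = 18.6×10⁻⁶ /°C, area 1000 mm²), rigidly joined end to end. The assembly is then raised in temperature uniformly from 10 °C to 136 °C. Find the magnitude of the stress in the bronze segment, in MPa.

If the supports were absent, the total length change would be Σ αᵢΔT Lᵢ = 18.9×10⁻⁶×126×400 + 23.2×10⁻⁶×126×230 + 18.6×10⁻⁶×126×625 = 3.09 mm.
The rigid supports impose zero overall length change; the single axial force P common to all segments must satisfy P Σ Lᵢ/(AᵢEᵢ) = δ_free.
The series flexibility is Σ Lᵢ/(AᵢEᵢ) = 400/(325×109×10³) + 230/(900×68×10³) + 625/(1000×109×10³) = 2.078×10⁻⁵ mm/N.
So P = 3.09 / 2.078×10⁻⁵ = 148.7 kN, compressive.
σ_{bronze} = P / A = 148700 / 1000 = 148.7 MPa.

σ ≈ 149 MPa (compressive)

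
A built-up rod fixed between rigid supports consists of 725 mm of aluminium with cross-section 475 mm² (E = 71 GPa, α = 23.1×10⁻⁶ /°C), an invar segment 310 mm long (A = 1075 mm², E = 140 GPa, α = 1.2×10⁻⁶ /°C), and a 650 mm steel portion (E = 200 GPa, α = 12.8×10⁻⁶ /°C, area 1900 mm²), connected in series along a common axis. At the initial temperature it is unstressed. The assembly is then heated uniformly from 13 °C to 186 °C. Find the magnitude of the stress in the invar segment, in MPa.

If the supports were absent, the total length change would be Σ αᵢΔT Lᵢ = 23.1×10⁻⁶×173×725 + 1.2×10⁻⁶×173×310 + 12.8×10⁻⁶×173×650 = 4.401 mm.
The walls prevent any net length change, so an axial force P (same in every segment) develops. Compatibility: P · Σ Lᵢ/(AᵢEᵢ) = δ_free.
Σ Lᵢ/(AᵢEᵢ) = 725/(475×71×10³) + 310/(1075×140×10³) + 650/(1900×200×10³) = 2.527×10⁻⁵ mm/N.
So P = 4.401 / 2.527×10⁻⁵ = 174.2 kN, compressive.
σ_{invar} = P / A = 174200 / 1075 = 162 MPa.

σ ≈ 162 MPa (compressive)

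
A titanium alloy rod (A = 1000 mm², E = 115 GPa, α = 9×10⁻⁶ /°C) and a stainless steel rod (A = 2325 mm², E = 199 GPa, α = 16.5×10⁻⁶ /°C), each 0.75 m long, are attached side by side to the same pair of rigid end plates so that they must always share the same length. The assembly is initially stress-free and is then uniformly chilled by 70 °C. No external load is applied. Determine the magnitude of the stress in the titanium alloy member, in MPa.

σ ≈ 48.4 MPa (compressive)

The stainless steel has the larger α, so on cooling it would change length more than the titanium alloy if both were free. The rigid plates force a common final length, so the stainless steel is put into tension and the titanium alloy into compression, with equal and opposite forces P (no external load).
Compatibility of the two members (thermal + elastic change equal): (α₁ − α₂)ΔT = P·[1/(A₁E₁) + 1/(A₂E₂)].
|α₁ − α₂|·ΔT = 7.5×10⁻⁶ × 70 = 0.000525.
1/(A₁E₁) + 1/(A₂E₂) = 1/(1000×115×10³) + 1/(2325×199×10³) = 1.086×10⁻⁸ N⁻¹.
So P = 0.000525 / 1.086×10⁻⁸ = 48.36 kN.
σ_{titanium alloy} = P/A₁ = 48360/1000 = 48.36 MPa, compressive.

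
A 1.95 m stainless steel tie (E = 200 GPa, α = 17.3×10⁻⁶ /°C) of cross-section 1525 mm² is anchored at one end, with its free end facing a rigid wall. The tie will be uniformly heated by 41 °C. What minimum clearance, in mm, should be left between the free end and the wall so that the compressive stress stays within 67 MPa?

With no wall the tie would lengthen by αΔT L = 17.3×10⁻⁶ × 41 × 1950 = 1.383 mm.
At the allowable stress the elastic shortening the wall may impose is σL/E = 67 × 1950 / (200×10³) = 0.6532 mm.
So the gap has to take up the difference, g_min = δ_free − σL/E = 1.383 − 0.6532 = 0.7299 mm.

g ≈ 0.73 mm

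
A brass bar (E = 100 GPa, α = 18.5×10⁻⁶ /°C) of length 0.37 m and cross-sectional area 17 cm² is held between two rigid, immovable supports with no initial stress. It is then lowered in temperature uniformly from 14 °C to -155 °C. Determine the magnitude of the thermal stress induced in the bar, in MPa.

Because both ends are immovable the net strain is zero, and the suppressed thermal strain is αΔT = 18.5×10⁻⁶ × 169 = 3126.5×10⁻⁶.
Hence σ = E·αΔT = 100×10³ × 3126.5×10⁻⁶ = 312.6 MPa, tensile.

σ ≈ 313 MPa (tensile)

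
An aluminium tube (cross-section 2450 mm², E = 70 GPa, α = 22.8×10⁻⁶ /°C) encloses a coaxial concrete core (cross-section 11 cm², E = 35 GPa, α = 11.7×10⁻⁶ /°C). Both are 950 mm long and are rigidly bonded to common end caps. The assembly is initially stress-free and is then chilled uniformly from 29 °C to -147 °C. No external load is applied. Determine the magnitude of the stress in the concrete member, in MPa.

σ ≈ 55.8 MPa (compressive)

Both members must finish at the same length. With the larger α, the aluminium tends to over-contract; the plates restrain it, putting the aluminium in tension and the concrete in compression. With no external load the two internal forces are equal and opposite, magnitude P.
Compatibility of the two members (thermal + elastic change equal): (α₁ − α₂)ΔT = P·[1/(A₁E₁) + 1/(A₂E₂)].
|α₁ − α₂|·ΔT = 11.1×10⁻⁶ × 176 = 0.001954.
1/(A₁E₁) + 1/(A₂E₂) = 1/(2450×70×10³) + 1/(1100×35×10³) = 3.18×10⁻⁸ N⁻¹.
P = 0.001954 / 3.18×10⁻⁸ = 61420 N = 61.42 kN.
σ_{concrete} = P/A₂ = 61420/1100 = 55.84 MPa, compressive.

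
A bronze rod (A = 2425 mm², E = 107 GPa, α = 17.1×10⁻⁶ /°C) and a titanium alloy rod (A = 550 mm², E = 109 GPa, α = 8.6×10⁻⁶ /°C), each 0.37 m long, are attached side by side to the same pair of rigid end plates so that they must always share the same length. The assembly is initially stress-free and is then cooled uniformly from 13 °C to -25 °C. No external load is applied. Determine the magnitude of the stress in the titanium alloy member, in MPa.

Both members must finish at the same length. With the larger α, the bronze tends to over-contract; the plates restrain it, putting the bronze in tension and the titanium alloy in compression. With no external load the two internal forces are equal and opposite, magnitude P.
Setting the final lengths equal and cancelling L: (α₁ − α₂)ΔT = P/(A₁E₁) + P/(A₂E₂).
|α₁ − α₂|·ΔT = 8.5×10⁻⁶ × 38 = 0.000323.
1/(A₁E₁) + 1/(A₂E₂) = 1/(2425×107×10³) + 1/(550×109×10³) = 2.053×10⁻⁸ N⁻¹.
P = 0.000323 / 2.053×10⁻⁸ = 15730 N = 15.73 kN.
σ_{titanium alloy} = P/A₂ = 15730/550 = 28.6 MPa, compressive.

σ ≈ 28.6 MPa (compressive)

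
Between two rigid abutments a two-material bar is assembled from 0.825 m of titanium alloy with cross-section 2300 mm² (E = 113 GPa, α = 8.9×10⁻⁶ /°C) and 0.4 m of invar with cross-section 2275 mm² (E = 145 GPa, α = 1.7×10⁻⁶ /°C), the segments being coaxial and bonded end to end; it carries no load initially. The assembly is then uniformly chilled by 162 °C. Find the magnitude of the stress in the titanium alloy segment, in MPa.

With the walls removed the bar would change length by δ_free = Σ αᵢΔT Lᵢ = 8.9×10⁻⁶×162×825 + 1.7×10⁻⁶×162×400 = 1.3 mm.
The walls prevent any net length change, so an axial force P (same in every segment) develops. Compatibility: P · Σ Lᵢ/(AᵢEᵢ) = δ_free.
The series flexibility is Σ Lᵢ/(AᵢEᵢ) = 825/(2300×113×10³) + 400/(2275×145×10³) = 4.387×10⁻⁶ mm/N.
Hence P = δ_free / Σ(L/AE) = 1.3/4.387×10⁻⁶ = 296.3 kN (tensile).
σ_{titanium alloy} = P / A = 296300 / 2300 = 128.8 MPa.

σ ≈ 129 MPa (tensile)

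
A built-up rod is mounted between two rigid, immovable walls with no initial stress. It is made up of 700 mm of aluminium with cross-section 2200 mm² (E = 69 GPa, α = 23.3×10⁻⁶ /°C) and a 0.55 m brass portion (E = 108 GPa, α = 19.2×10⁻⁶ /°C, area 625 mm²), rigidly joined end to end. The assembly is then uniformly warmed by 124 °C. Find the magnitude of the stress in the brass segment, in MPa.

σ ≈ 418 MPa (compressive)

Free thermal expansion of the whole bar: Σ αᵢΔT Lᵢ = 23.3×10⁻⁶×124×700 + 19.2×10⁻⁶×124×550 = 3.332 mm.
The rigid supports impose zero overall length change; the single axial force P common to all segments must satisfy P Σ Lᵢ/(AᵢEᵢ) = δ_free.
The series flexibility is Σ Lᵢ/(AᵢEᵢ) = 700/(2200×69×10³) + 550/(625×108×10³) = 1.276×10⁻⁵ mm/N.
P = 3.332 / 1.276×10⁻⁵ = 261100 N = 261.1 kN, compressive.
σ_{brass} = P / A = 261100 / 625 = 417.8 MPa.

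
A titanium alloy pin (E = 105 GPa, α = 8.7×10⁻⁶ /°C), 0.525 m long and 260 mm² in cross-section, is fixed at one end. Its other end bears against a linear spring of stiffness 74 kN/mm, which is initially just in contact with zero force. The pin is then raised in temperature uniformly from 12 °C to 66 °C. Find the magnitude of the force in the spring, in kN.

P ≈ 7.53 kN

The unrestrained thermal change is αΔT L = 8.7×10⁻⁶ × 54 × 525 = 0.2466 mm.
With a force P in the spring, the elastic change of the pin is PL/(AE) and that of the spring is P/k; compatibility requires their sum to equal δ_free.
P [ L/(AE) + 1/k ] = δ_free → P [ 525/(260×105×10³) + 1/(74×10³) ] = 0.2466.
P = 0.2466 / 3.274×10⁻⁵ = 7532 N.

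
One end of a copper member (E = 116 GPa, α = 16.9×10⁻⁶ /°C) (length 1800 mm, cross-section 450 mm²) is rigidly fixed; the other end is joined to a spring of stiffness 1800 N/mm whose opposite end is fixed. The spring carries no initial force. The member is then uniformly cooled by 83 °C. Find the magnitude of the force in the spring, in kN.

Free thermal contraction: δ_free = αΔT L = 16.9×10⁻⁶ × 83 × 1800 = 2.525 mm.
With a force P in the spring, the elastic change of the member is PL/(AE) and that of the spring is P/k; compatibility requires their sum to equal δ_free.
So P = δ_free / [L/(AE) + 1/k] = 2.525 / [ 1800/(450×116×10³) + 1/(1800) ].
P = 2.525 / 0.00059 = 4279 N.

P ≈ 4.28 kN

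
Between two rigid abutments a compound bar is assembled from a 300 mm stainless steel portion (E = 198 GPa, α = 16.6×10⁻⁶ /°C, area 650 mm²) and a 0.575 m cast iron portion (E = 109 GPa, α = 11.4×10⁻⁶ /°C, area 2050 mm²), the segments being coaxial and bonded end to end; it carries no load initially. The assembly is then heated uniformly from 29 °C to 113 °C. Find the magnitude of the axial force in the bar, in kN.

P ≈ 198 kN (compressive)

With the walls removed the bar would change length by δ_free = Σ αᵢΔT Lᵢ = 16.6×10⁻⁶×84×300 + 11.4×10⁻⁶×84×575 = 0.9689 mm.
The walls prevent any net length change, so an axial force P (same in every segment) develops. Compatibility: P · Σ Lᵢ/(AᵢEᵢ) = δ_free.
Σ Lᵢ/(AᵢEᵢ) = 300/(650×198×10³) + 575/(2050×109×10³) = 4.904×10⁻⁶ mm/N.
So P = 0.9689 / 4.904×10⁻⁶ = 197.6 kN, compressive.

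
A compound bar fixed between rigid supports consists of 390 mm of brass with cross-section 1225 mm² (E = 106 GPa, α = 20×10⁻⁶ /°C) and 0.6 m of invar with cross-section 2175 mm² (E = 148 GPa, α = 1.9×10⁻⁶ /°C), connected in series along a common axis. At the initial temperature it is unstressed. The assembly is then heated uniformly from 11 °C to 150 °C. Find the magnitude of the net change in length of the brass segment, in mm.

|ΔL| ≈ 0.317 mm

Free thermal expansion of the whole bar: Σ αᵢΔT Lᵢ = 20×10⁻⁶×139×390 + 1.9×10⁻⁶×139×600 = 1.243 mm.
Since the ends are fixed, an axial force P builds up, equal in every segment, with P · Σ Lᵢ/(AᵢEᵢ) = δ_free.
The series flexibility is Σ Lᵢ/(AᵢEᵢ) = 390/(1225×106×10³) + 600/(2175×148×10³) = 4.867×10⁻⁶ mm/N.
P = 1.243 / 4.867×10⁻⁶ = 255300 N = 255.3 kN, compressive.
For the brass segment, free thermal change = 20×10⁻⁶×139×390 = 1.084 mm and elastic change from P = 255300×390/(1225×106×10³) = 0.7668 mm; these oppose, so the net change is 0.317 mm (segment lengthens).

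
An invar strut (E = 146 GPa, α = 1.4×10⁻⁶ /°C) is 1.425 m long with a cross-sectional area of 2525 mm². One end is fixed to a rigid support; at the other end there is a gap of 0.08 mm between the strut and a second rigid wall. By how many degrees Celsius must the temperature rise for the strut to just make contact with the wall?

ΔT ≈ 40.1 °C

The gap closes when αΔT L = 0.08 mm, since the strut is still unstressed at that instant.
ΔT = 0.08 / (1.4×10⁻⁶ × 1425) = 40.1 °C.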